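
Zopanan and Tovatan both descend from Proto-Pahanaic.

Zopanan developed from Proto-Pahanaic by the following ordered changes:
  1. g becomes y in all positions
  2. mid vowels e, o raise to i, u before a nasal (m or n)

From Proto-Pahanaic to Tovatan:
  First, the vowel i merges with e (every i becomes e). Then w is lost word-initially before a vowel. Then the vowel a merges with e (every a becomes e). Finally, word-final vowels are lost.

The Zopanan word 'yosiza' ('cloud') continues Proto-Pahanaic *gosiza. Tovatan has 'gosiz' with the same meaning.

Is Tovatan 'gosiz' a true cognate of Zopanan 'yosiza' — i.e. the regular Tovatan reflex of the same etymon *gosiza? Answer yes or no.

no

Derive the expected Tovatan reflex of *gosiza:
Tovatan: *gosiza > goseza > goseze > gosez  (by vowel merger, vowel merger, apocope)
The regular Tovatan reflex would be 'gosez', but the attested form is 'gosiz'. The correspondence is irregular, so they are not cognates (the Tovatan form has a different source).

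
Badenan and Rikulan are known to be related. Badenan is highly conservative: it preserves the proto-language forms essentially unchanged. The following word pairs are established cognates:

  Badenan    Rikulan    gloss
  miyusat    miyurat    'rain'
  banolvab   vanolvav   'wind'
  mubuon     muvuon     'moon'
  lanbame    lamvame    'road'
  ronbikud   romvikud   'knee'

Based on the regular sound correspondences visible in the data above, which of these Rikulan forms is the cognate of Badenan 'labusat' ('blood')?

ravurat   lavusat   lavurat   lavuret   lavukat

lavurat

mubuon ~ muvuon — Badenan b corresponds to Rikulan v between vowels (before a back vowel).
miyusat ~ miyurat — Badenan s corresponds to Rikulan r between vowels (before a back vowel).
Applying these to Badenan 'labusat':
  labusat → lavusat   (b→v between vowels (before a back vowel))
  lavusat → lavurat   (s→r between vowels (before a back vowel))
So the Rikulan cognate is 'lavurat'.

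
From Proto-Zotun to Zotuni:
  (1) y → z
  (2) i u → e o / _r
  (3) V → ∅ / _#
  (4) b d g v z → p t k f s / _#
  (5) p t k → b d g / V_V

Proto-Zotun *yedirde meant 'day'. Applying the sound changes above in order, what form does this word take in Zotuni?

zedert

Zotuni: *yedirde
  yedirde → zedirde   [unconditioned shift]
  zedirde → zederde   [pre-rhotic lowering]
  zederde → zederd   [apocope]
  zederd → zedert   [final devoicing]
  zedert (rule 5 does not apply)
  giving Zotuni zedert.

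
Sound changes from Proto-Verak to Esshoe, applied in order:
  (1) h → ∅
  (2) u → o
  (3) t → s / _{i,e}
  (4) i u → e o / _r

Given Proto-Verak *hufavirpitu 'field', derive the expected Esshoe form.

ofaverpito

Esshoe: start from *hufavirpitu.
  rule 1 (h-loss): hufavirpitu → ufavirpitu
  rule 2 (vowel merger): ufavirpitu → ofavirpito
  rule 3: no change — ofavirpito
  rule 4 (pre-rhotic lowering): ofavirpito → ofaverpito
  ⇒ Esshoe ofaverpito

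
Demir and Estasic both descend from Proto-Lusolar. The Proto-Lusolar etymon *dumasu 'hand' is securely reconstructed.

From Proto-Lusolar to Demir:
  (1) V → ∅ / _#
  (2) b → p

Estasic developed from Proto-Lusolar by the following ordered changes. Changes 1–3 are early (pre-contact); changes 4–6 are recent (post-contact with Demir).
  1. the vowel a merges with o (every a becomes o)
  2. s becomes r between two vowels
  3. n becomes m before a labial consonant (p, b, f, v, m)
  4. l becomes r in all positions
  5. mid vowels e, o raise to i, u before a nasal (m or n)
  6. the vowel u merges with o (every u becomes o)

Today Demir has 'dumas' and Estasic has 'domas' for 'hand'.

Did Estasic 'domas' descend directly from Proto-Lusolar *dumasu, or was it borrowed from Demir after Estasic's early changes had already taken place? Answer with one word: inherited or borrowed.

borrowed

If inherited, *dumasu would pass through all of Estasic's changes:
Estasic: *dumasu > dumosu > dumoru > domoro  (by vowel merger, rhotacism, vowel merger)
If borrowed from Demir 'dumas' after the early changes, it would undergo only the recent ones:
  rule 4 (unconditioned shift): no change (dumas)
  rule 5 (pre-nasal raising): no change (dumas)
  rule 6 (vowel merger): dumas → domas
  ⇒ as a loan: domas
Estasic 'domas' matches the loan outcome 'domas', not the inherited 'domoro' — it skipped the early Estasic changes, so it was borrowed from Demir.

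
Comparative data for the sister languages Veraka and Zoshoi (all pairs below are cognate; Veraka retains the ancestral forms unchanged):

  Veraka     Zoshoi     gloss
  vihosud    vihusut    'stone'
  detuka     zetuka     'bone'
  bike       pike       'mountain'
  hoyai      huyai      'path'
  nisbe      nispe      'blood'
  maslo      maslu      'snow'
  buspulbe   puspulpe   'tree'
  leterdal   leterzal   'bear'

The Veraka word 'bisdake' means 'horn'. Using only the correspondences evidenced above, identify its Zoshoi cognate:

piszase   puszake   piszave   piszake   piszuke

piszake

bike ~ pike — Veraka b corresponds to Zoshoi p word-initially before a front vowel.
leterdal ~ leterzal — Veraka d corresponds to Zoshoi z after a consonant, before a back vowel.
Applying these to Veraka 'bisdake':
  bisdake → pisdake   (b→p word-initially before a front vowel)
  pisdake → piszake   (d→z after a consonant, before a back vowel)
So the Zoshoi cognate is 'piszake'.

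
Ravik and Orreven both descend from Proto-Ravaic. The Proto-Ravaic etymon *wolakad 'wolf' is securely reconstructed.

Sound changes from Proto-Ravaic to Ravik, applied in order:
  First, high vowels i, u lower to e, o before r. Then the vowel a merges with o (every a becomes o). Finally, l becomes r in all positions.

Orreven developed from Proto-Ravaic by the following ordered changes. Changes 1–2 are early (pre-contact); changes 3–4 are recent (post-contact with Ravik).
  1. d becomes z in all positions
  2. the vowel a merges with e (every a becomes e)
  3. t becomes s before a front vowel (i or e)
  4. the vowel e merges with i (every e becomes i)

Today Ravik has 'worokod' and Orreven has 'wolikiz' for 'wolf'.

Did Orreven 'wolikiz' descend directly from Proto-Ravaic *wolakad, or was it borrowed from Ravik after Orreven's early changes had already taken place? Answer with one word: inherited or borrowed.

If inherited, *wolakad would pass through all of Orreven's changes:
Orreven: *wolakad > wolakaz > wolekez > wolikiz  (by unconditioned shift, vowel merger, vowel merger)
If borrowed from Ravik 'worokod' after the early changes, it would undergo only the recent ones:
  rule 3 (palatalisation): no change (worokod)
  rule 4 (vowel merger): no change (worokod)
  ⇒ as a loan: worokod
Orreven 'wolikiz' matches the inherited outcome exactly, so it is an inherited cognate, not a loan.

inherited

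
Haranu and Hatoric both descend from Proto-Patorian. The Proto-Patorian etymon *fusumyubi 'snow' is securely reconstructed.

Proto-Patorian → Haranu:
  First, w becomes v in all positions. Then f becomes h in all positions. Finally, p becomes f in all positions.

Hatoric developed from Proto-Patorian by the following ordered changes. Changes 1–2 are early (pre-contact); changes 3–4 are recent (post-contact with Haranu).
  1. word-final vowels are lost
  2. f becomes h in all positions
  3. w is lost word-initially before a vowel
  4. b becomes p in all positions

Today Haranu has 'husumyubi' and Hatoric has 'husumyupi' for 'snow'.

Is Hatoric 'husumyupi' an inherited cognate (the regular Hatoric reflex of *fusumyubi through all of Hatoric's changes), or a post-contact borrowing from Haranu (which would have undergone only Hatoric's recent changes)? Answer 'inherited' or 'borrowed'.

borrowed

If inherited, *fusumyubi would pass through all of Hatoric's changes:
Hatoric: start from *fusumyubi.
  rule 1 (apocope): fusumyubi → fusumyub
  rule 2 (unconditioned shift): fusumyub → husumyub
  rule 3: no change — husumyub
  rule 4 (unconditioned shift): husumyub → husumyup
  ⇒ Hatoric husumyup
If borrowed from Haranu 'husumyubi' after the early changes, it would undergo only the recent ones:
  rule 3 (glide loss): no change (husumyubi)
  rule 4 (unconditioned shift): husumyubi → husumyupi
  ⇒ as a loan: husumyupi
Hatoric 'husumyupi' matches the loan outcome 'husumyupi', not the inherited 'husumyup' — it skipped the early Hatoric changes, so it was borrowed from Haranu.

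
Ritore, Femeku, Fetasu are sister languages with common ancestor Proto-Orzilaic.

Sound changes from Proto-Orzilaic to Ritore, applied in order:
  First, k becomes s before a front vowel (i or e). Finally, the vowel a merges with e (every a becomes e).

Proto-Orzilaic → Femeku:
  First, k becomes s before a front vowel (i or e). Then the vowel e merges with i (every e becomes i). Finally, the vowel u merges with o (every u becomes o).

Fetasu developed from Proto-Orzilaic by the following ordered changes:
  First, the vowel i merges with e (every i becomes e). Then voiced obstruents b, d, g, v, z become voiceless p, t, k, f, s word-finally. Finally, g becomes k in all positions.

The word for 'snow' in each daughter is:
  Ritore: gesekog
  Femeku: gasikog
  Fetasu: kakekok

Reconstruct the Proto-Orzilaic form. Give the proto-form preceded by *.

*gakekog

Position 3: Ritore has s, Femeku has s, Fetasu has k. Taking the neighbouring segments as reconstructed: Ritore s could go back to *k or *s; Femeku s could go back to *k or *s; Fetasu k could go back to *k or *g — the one source consistent with every daughter is *k.
Position 2: Ritore has e, Femeku has a, Fetasu has a. Femeku preserves a here (none of its changes turn any other segment into a), so the proto-segment is *a.
Verify the candidate proto-form against each daughter:
Ritore: start from *gakekog.
  rule 1 (palatalisation): gakekog → gasekog
  rule 2 (vowel merger): gasekog → gesekog
  ⇒ Ritore gesekog
Femeku: start from *gakekog.
  rule 1 (palatalisation): gakekog → gasekog
  rule 2 (vowel merger): gasekog → gasikog
  rule 3: no change — gasikog
  ⇒ Femeku gasikog
Fetasu: *gakekog
  gakekog (rule 1 does not apply)
  gakekog → gakekok   [final devoicing]
  gakekok → kakekok   [unconditioned shift]
  giving Fetasu kakekok.
Only *gakekog yields all of Ritore gesekog, Femeku gasikog, Fetasu kakekok.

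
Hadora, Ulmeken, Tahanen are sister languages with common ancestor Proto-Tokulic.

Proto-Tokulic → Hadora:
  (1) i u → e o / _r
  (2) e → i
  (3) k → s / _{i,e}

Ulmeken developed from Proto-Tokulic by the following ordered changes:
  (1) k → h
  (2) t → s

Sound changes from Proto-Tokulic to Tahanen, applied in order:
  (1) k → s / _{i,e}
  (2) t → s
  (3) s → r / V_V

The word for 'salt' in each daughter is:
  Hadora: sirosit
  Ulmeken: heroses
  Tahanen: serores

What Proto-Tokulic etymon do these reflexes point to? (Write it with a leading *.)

Position 5: Hadora has s, Ulmeken has s, Tahanen has r. Taking the neighbouring segments as reconstructed: Hadora s could go back to *k or *s; Ulmeken s could go back to *t or *s; Tahanen r could go back to *t or *k or *s or *r — the one source consistent with every daughter is *s.
Position 1: Hadora has s, Ulmeken has h, Tahanen has s. Taking the neighbouring segments as reconstructed: Hadora s could go back to *k or *s; Ulmeken h could go back to *k or *h; Tahanen s could go back to *t or *k or *s — the one source consistent with every daughter is *k.
Position 7: Hadora has t, Ulmeken has s, Tahanen has s. Hadora preserves t here (none of its changes turn any other segment into t), so the proto-segment is *t.
Verify the candidate proto-form against each daughter:
Hadora: *keroset
  keroset (rule 1 does not apply)
  keroset → kirosit   [vowel merger]
  kirosit → sirosit   [palatalisation]
  giving Hadora sirosit.
Ulmeken: *keroset
  keroset → heroset   [unconditioned shift]
  heroset → heroses   [unconditioned shift]
  giving Ulmeken heroses.
Tahanen: *keroset
  keroset → seroset   [palatalisation]
  seroset → seroses   [unconditioned shift]
  seroses → serores   [rhotacism]
  giving Tahanen serores.
*keroset is the unique common source.

*keroset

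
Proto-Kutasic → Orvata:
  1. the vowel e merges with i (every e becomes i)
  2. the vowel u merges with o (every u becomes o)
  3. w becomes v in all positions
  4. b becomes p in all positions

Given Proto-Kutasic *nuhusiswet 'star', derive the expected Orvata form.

nohosisvit

Orvata: *nuhusiswet > nuhusiswit > nohosiswit > nohosisvit  (by vowel merger, vowel merger, unconditioned shift)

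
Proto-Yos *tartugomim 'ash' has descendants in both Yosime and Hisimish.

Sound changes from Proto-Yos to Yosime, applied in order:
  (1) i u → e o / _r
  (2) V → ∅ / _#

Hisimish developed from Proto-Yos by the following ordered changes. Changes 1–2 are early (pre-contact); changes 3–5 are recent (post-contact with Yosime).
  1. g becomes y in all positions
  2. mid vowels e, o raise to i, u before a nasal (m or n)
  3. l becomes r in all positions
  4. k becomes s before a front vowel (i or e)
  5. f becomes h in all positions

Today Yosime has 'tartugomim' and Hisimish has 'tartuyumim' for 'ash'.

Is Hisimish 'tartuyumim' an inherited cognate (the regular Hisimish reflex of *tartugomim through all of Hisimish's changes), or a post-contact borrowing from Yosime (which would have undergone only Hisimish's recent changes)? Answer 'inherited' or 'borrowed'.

If inherited, *tartugomim would pass through all of Hisimish's changes:
Hisimish: *tartugomim > tartuyomim > tartuyumim  (by unconditioned shift, pre-nasal raising)
If borrowed from Yosime 'tartugomim' after the early changes, it would undergo only the recent ones:
  rule 3 (unconditioned shift): no change (tartugomim)
  rule 4 (palatalisation): no change (tartugomim)
  rule 5 (unconditioned shift): no change (tartugomim)
  ⇒ as a loan: tartugomim
Hisimish 'tartuyumim' matches the inherited outcome exactly, so it is an inherited cognate, not a loan.

inherited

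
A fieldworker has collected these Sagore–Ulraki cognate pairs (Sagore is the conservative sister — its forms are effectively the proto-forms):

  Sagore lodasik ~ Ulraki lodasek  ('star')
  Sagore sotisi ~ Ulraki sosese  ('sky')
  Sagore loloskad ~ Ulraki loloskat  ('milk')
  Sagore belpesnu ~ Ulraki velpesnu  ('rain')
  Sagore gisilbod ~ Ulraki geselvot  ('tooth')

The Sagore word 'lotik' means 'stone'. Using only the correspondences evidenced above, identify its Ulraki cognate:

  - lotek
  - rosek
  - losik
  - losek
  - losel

losek

sotisi ~ sosese — Sagore t corresponds to Ulraki s between vowels (before a front vowel).
lodasik ~ lodasek, sotisi ~ sosese — Sagore i corresponds to Ulraki e after a consonant, before a consonant other than r, m, n, p, b, f, v.
Applying these to Sagore 'lotik':
  lotik → losik   (t→s between vowels (before a front vowel))
  losik → losek   (i→e after a consonant, before a consonant other than r, m, n, p, b, f, v)
So the Ulraki cognate is 'losek'.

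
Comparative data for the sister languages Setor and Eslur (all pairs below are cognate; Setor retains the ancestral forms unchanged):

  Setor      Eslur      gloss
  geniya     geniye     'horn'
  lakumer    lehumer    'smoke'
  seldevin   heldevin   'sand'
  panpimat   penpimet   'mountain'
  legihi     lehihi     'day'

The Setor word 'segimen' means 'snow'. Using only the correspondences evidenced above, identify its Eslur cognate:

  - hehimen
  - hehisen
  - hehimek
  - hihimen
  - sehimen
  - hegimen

seldevin ~ heldevin — Setor s corresponds to Eslur h word-initially before a front vowel.
legihi ~ lehihi — Setor g corresponds to Eslur h between vowels (before a front vowel).
Applying these to Setor 'segimen':
  segimen → hegimen   (s→h word-initially before a front vowel)
  hegimen → hehimen   (g→h between vowels (before a front vowel))
So the Eslur cognate is 'hehimen'.

hehimen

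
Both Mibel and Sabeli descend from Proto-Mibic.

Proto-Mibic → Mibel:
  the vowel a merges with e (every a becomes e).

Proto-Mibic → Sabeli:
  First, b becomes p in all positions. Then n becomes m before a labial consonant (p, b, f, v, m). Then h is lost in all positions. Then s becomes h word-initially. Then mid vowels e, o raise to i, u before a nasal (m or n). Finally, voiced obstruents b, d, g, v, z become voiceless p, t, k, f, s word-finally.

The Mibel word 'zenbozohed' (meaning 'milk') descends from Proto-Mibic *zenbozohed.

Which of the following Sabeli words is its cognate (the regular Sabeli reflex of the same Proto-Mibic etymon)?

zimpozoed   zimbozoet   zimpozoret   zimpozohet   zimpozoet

Sabeli: *zenbozohed
  zenbozohed → zenpozohed   [unconditioned shift]
  zenpozohed → zempozohed   [nasal place assimilation]
  zempozohed → zempozoed   [h-loss]
  zempozoed (rule 4 does not apply)
  zempozoed → zimpozoed   [pre-nasal raising]
  zimpozoed → zimpozoet   [final devoicing]
  giving Sabeli zimpozoet.

zimpozoet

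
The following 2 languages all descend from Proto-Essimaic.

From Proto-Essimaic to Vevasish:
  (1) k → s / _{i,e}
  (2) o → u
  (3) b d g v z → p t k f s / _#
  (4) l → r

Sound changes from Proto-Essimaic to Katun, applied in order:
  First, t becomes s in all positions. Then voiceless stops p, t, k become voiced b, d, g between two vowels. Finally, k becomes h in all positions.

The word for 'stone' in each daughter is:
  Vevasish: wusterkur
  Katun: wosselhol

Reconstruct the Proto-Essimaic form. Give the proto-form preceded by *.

Position 7: Vevasish has k, Katun has h. Taking the neighbouring segments as reconstructed: Vevasish k can only go back to *k; Katun h could go back to *k or *h — the one source consistent with every daughter is *k.
Position 4: Vevasish has t, Katun has s. Taking the neighbouring segments as reconstructed: Vevasish t can only go back to *t; Katun s could go back to *t or *s — the one source consistent with every daughter is *t.
Position 2: Vevasish has u, Katun has o. Katun preserves o here (none of its changes turn any other segment into o), so the proto-segment is *o.
Verify the candidate proto-form against each daughter:
Vevasish: *wostelkol
  wostelkol (rule 1 does not apply)
  wostelkol → wustelkul   [vowel merger]
  wustelkul (rule 3 does not apply)
  wustelkul → wusterkur   [unconditioned shift]
  giving Vevasish wusterkur.
Katun: *wostelkol
  wostelkol → wosselkol   [unconditioned shift]
  wosselkol (rule 2 does not apply)
  wosselkol → wosselhol   [unconditioned shift]
  giving Katun wosselhol.
Only *wostelkol yields all of Vevasish wusterkur, Katun wosselhol.

*wostelkol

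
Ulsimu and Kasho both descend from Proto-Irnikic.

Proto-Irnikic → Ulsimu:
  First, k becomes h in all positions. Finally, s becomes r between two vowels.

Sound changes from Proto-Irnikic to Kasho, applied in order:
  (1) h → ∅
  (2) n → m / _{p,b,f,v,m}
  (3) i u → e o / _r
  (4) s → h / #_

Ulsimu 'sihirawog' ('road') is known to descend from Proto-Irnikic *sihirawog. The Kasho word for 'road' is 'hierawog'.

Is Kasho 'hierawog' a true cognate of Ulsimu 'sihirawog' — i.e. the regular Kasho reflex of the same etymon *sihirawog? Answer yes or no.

Derive the expected Kasho reflex of *sihirawog:
Kasho: *sihirawog > siirawog > sierawog > hierawog  (by h-loss, pre-rhotic lowering, debuccalisation)
Kasho 'hierawog' matches the regular reflex exactly, so the pair is cognate.

yes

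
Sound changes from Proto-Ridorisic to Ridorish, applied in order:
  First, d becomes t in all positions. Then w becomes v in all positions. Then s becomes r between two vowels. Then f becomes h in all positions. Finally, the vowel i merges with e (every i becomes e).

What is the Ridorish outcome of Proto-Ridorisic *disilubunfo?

terelubunho

Ridorish: *disilubunfo > tisilubunfo > tirilubunfo > tirilubunho > terelubunho  (by unconditioned shift, rhotacism, unconditioned shift, vowel merger)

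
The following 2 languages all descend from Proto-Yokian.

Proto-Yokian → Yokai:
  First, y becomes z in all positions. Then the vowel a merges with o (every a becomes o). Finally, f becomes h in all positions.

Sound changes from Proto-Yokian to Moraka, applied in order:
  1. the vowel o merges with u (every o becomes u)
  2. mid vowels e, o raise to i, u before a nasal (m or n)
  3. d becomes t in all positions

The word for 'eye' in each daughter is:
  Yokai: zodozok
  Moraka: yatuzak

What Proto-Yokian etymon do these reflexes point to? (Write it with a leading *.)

*yadozak

Position 3: Yokai has d, Moraka has t. Yokai preserves d here (none of its changes turn any other segment into d), so the proto-segment is *d.
Position 1: Yokai has z, Moraka has y. Moraka preserves y here (none of its changes turn any other segment into y), so the proto-segment is *y.
Position 2: Yokai has o, Moraka has a. Moraka preserves a here (none of its changes turn any other segment into a), so the proto-segment is *a.
Continuing position by position gives *yadozak; check it forward:
Yokai: start from *yadozak.
  rule 1 (unconditioned shift): yadozak → zadozak
  rule 2 (vowel merger): zadozak → zodozok
  rule 3: no change — zodozok
  ⇒ Yokai zodozok
Moraka: *yadozak
  yadozak → yaduzak   [vowel merger]
  yaduzak (rule 2 does not apply)
  yaduzak → yatuzak   [unconditioned shift]
  giving Moraka yatuzak.
Only *yadozak yields all of Yokai zodozok, Moraka yatuzak.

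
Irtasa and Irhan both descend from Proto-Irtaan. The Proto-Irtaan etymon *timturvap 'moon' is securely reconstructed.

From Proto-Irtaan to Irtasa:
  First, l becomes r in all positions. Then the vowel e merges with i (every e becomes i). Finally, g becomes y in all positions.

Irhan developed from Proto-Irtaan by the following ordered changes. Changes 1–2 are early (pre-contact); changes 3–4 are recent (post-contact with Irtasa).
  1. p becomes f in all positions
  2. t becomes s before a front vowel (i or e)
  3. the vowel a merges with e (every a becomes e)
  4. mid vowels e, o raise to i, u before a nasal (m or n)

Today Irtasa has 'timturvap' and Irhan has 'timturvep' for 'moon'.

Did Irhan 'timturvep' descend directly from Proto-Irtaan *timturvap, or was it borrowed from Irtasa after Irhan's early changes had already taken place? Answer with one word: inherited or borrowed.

borrowed

If inherited, *timturvap would pass through all of Irhan's changes:
Irhan: *timturvap > timturvaf > simturvaf > simturvef  (by unconditioned shift, palatalisation, vowel merger)
If borrowed from Irtasa 'timturvap' after the early changes, it would undergo only the recent ones:
  rule 3 (vowel merger): timturvap → timturvep
  rule 4 (pre-nasal raising): no change (timturvep)
  ⇒ as a loan: timturvep
Irhan 'timturvep' matches the loan outcome 'timturvep', not the inherited 'simturvef' — it skipped the early Irhan changes, so it was borrowed from Irtasa.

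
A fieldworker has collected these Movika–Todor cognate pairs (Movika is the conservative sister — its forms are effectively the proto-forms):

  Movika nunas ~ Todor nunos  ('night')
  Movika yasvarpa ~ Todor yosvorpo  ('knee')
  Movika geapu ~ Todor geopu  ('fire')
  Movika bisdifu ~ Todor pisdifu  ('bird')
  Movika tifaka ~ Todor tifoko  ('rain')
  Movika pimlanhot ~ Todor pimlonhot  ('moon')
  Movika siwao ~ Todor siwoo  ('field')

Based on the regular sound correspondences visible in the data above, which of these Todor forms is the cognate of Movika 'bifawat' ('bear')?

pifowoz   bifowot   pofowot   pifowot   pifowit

pifowot

bisdifu ~ pisdifu — Movika b corresponds to Todor p word-initially before a front vowel.
nunas ~ nunos, yasvarpa ~ yosvorpo — Movika a corresponds to Todor o after a consonant, before a consonant other than r, m, n, p, b, f, v.
Applying these to Movika 'bifawat':
  bifawat → pifawat   (b→p word-initially before a front vowel)
  pifawat → pifowat   (a→o after a consonant, before a consonant other than r, m, n, p, b, f, v)
  pifowat → pifowot   (a→o after a consonant, before a consonant other than r, m, n, p, b, f, v)
So the Todor cognate is 'pifowot'.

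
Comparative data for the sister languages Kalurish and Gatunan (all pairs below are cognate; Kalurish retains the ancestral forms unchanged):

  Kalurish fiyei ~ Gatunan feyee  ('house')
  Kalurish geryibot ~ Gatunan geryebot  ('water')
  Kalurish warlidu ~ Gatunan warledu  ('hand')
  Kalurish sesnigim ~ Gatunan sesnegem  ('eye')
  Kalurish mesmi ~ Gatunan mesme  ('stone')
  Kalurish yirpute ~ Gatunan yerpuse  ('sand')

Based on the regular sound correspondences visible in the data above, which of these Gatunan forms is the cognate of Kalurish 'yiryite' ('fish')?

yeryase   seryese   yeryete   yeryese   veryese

yirpute ~ yerpuse — Kalurish i corresponds to Gatunan e after a consonant, before r.
fiyei ~ feyee, warlidu ~ warledu — Kalurish i corresponds to Gatunan e after a consonant, before a consonant other than r, m, n, p, b, f, v.
yirpute ~ yerpuse — Kalurish t corresponds to Gatunan s between vowels (before a front vowel).
Applying these to Kalurish 'yiryite':
  yiryite → yeryite   (i→e after a consonant, before r)
  yeryite → yeryete   (i→e after a consonant, before a consonant other than r, m, n, p, b, f, v)
  yeryete → yeryese   (t→s between vowels (before a front vowel))
So the Gatunan cognate is 'yeryese'.

yeryese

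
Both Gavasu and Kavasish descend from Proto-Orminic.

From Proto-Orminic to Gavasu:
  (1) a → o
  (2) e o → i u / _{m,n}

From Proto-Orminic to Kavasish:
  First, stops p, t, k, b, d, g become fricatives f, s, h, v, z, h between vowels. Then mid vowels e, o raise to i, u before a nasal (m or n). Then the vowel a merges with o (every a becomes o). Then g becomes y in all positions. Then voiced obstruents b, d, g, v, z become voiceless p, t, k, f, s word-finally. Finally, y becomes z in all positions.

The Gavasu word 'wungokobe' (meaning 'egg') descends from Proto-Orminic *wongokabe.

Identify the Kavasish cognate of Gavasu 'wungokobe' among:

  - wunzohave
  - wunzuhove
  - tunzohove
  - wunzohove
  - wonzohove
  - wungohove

Kavasish: start from *wongokabe.
  rule 1 (intervocalic lenition): wongokabe → wongohave
  rule 2 (pre-nasal raising): wongohave → wungohave
  rule 3 (vowel merger): wungohave → wungohove
  rule 4 (unconditioned shift): wungohove → wunyohove
  rule 5: no change — wunyohove
  rule 6 (unconditioned shift): wunyohove → wunzohove
  ⇒ Kavasish wunzohove
The other candidates each miss or misapply at least one Kavasish change.

wunzohove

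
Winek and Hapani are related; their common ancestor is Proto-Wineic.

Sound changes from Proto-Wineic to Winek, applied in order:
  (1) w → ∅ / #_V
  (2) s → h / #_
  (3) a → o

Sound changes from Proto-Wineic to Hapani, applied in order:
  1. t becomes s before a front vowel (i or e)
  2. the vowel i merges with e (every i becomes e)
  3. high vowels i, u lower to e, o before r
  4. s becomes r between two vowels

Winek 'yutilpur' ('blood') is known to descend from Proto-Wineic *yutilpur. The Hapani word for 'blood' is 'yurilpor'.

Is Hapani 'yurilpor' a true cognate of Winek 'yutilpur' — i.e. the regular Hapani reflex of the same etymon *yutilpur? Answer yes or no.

no

Derive the expected Hapani reflex of *yutilpur:
Hapani: start from *yutilpur.
  rule 1 (palatalisation): yutilpur → yusilpur
  rule 2 (vowel merger): yusilpur → yuselpur
  rule 3 (pre-rhotic lowering): yuselpur → yuselpor
  rule 4 (rhotacism): yuselpor → yurelpor
  ⇒ Hapani yurelpor
The regular Hapani reflex would be 'yurelpor', but the attested form is 'yurilpor'. The correspondence is irregular, so they are not cognates (the Hapani form has a different source).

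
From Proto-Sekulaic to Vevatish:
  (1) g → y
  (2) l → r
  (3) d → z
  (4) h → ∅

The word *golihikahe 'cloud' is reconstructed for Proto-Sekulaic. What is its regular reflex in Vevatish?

yoriikae

Vevatish: start from *golihikahe.
  rule 1 (unconditioned shift): golihikahe → yolihikahe
  rule 2 (unconditioned shift): yolihikahe → yorihikahe
  rule 3: no change — yorihikahe
  rule 4 (h-loss): yorihikahe → yoriikae
  ⇒ Vevatish yoriikae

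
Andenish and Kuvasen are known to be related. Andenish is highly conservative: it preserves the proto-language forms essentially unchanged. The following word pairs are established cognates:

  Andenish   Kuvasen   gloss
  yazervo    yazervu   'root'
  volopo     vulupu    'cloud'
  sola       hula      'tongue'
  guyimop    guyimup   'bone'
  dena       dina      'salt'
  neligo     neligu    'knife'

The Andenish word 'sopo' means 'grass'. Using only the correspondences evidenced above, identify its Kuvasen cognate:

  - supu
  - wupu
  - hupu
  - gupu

sola ~ hula — Andenish s corresponds to Kuvasen h word-initially before a back vowel.
volopo ~ vulupu, guyimop ~ guyimup — Andenish o corresponds to Kuvasen u after a consonant, before a labial obstruent.
yazervo ~ yazervu, volopo ~ vulupu — Andenish o corresponds to Kuvasen u word-finally.
Applying these to Andenish 'sopo':
  sopo → hopo   (s→h word-initially before a back vowel)
  hopo → hupo   (o→u after a consonant, before a labial obstruent)
  hupo → hupu   (o→u word-finally)
So the Kuvasen cognate is 'hupu'.

hupu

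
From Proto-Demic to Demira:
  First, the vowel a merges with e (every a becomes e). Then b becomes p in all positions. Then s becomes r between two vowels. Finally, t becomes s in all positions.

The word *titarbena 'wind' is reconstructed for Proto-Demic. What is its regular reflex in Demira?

siserpene

Demira: *titarbena
  titarbena → titerbene   [vowel merger]
  titerbene → titerpene   [unconditioned shift]
  titerpene (rule 3 does not apply)
  titerpene → siserpene   [unconditioned shift]
  giving Demira siserpene.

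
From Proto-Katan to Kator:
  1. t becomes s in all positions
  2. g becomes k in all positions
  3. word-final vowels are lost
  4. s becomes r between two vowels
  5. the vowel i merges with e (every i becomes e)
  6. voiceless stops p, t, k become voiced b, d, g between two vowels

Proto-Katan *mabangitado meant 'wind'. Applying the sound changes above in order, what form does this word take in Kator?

mabankerad

Kator: *mabangitado > mabangisado > mabankisado > mabankisad > mabankirad > mabankerad  (by unconditioned shift, unconditioned shift, apocope, rhotacism, vowel merger)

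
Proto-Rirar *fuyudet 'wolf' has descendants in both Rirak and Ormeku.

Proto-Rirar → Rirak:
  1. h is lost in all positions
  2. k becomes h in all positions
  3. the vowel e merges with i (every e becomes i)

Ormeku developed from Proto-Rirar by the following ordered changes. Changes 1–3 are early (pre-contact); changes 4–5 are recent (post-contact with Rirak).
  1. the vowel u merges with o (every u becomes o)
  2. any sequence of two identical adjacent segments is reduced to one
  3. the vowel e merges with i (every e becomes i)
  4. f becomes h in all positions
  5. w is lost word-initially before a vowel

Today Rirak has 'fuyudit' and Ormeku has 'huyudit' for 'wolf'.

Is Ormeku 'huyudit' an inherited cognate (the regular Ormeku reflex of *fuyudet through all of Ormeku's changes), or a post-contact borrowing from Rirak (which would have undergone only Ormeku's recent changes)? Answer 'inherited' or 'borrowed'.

If inherited, *fuyudet would pass through all of Ormeku's changes:
Ormeku: *fuyudet > foyodet > foyodit > hoyodit  (by vowel merger, vowel merger, unconditioned shift)
If borrowed from Rirak 'fuyudit' after the early changes, it would undergo only the recent ones:
  rule 4 (unconditioned shift): fuyudit → huyudit
  rule 5 (glide loss): no change (huyudit)
  ⇒ as a loan: huyudit
Ormeku 'huyudit' matches the loan outcome 'huyudit', not the inherited 'hoyodit' — it skipped the early Ormeku changes, so it was borrowed from Rirak.

borrowed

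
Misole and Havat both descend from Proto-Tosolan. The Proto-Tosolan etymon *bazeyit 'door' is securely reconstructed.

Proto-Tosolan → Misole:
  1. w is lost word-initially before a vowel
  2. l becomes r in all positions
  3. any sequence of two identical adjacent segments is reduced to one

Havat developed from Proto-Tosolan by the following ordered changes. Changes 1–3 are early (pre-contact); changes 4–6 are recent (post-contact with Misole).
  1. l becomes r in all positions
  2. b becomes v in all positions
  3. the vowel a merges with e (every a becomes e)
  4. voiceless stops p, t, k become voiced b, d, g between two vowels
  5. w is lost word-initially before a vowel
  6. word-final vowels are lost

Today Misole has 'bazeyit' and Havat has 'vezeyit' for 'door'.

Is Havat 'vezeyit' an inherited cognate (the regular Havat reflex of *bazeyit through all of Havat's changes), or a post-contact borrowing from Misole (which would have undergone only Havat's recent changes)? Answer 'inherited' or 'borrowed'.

inherited

If inherited, *bazeyit would pass through all of Havat's changes:
Havat: *bazeyit
  bazeyit (rule 1 does not apply)
  bazeyit → vazeyit   [unconditioned shift]
  vazeyit → vezeyit   [vowel merger]
  vezeyit (rule 4 does not apply)
  vezeyit (rule 5 does not apply)
  vezeyit (rule 6 does not apply)
  giving Havat vezeyit.
If borrowed from Misole 'bazeyit' after the early changes, it would undergo only the recent ones:
  rule 4 (intervocalic voicing): no change (bazeyit)
  rule 5 (glide loss): no change (bazeyit)
  rule 6 (apocope): no change (bazeyit)
  ⇒ as a loan: bazeyit
Havat 'vezeyit' matches the inherited outcome exactly, so it is an inherited cognate, not a loan.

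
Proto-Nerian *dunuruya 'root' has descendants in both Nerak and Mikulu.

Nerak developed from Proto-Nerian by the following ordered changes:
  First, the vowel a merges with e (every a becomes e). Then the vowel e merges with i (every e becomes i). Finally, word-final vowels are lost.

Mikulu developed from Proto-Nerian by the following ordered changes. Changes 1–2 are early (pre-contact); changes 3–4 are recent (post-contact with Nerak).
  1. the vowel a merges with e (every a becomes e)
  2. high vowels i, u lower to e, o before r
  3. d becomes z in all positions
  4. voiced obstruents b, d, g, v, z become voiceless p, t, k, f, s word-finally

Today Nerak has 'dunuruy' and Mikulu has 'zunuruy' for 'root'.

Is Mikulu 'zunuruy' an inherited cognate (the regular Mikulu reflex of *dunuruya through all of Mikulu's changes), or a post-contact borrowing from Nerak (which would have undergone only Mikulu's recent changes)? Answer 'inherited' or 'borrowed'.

If inherited, *dunuruya would pass through all of Mikulu's changes:
Mikulu: start from *dunuruya.
  rule 1 (vowel merger): dunuruya → dunuruye
  rule 2 (pre-rhotic lowering): dunuruye → dunoruye
  rule 3 (unconditioned shift): dunoruye → zunoruye
  rule 4: no change — zunoruye
  ⇒ Mikulu zunoruye
If borrowed from Nerak 'dunuruy' after the early changes, it would undergo only the recent ones:
  rule 3 (unconditioned shift): dunuruy → zunuruy
  rule 4 (final devoicing): no change (zunuruy)
  ⇒ as a loan: zunuruy
Mikulu 'zunuruy' matches the loan outcome 'zunuruy', not the inherited 'zunoruye' — it skipped the early Mikulu changes, so it was borrowed from Nerak.

borrowed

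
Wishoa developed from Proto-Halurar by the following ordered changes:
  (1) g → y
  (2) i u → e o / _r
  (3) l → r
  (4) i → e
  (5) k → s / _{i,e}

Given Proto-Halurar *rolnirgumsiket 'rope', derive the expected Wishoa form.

Wishoa: *rolnirgumsiket
  rolnirgumsiket → rolniryumsiket   [unconditioned shift]
  rolniryumsiket → rolneryumsiket   [pre-rhotic lowering]
  rolneryumsiket → rorneryumsiket   [unconditioned shift]
  rorneryumsiket → rorneryumseket   [vowel merger]
  rorneryumseket → rorneryumseset   [palatalisation]
  giving Wishoa rorneryumseset.

rorneryumseset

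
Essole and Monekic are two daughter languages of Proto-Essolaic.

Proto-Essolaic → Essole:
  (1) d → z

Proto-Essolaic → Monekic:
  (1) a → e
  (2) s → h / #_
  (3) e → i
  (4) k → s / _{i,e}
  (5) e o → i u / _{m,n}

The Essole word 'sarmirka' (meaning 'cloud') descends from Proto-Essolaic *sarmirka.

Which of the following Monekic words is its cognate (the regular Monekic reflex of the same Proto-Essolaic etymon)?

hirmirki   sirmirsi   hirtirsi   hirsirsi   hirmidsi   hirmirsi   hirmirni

Monekic: start from *sarmirka.
  rule 1 (vowel merger): sarmirka → sermirke
  rule 2 (debuccalisation): sermirke → hermirke
  rule 3 (vowel merger): hermirke → hirmirki
  rule 4 (palatalisation): hirmirki → hirmirsi
  rule 5: no change — hirmirsi
  ⇒ Monekic hirmirsi
Among the options, 'hirmirsi' alone shows every Monekic change applied in order.

hirmirsi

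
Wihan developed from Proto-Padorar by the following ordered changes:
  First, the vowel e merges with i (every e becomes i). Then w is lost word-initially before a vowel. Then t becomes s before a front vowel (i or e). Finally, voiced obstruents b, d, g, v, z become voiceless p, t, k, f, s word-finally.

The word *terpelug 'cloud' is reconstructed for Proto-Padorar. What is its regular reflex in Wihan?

Wihan: start from *terpelug.
  rule 1 (vowel merger): terpelug → tirpilug
  rule 2: no change — tirpilug
  rule 3 (palatalisation): tirpilug → sirpilug
  rule 4 (final devoicing): sirpilug → sirpiluk
  ⇒ Wihan sirpiluk

sirpiluk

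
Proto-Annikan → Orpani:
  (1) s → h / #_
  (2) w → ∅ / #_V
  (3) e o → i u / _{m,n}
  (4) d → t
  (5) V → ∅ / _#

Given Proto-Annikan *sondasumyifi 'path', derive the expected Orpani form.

huntasumyif

Orpani: start from *sondasumyifi.
  rule 1 (debuccalisation): sondasumyifi → hondasumyifi
  rule 2: no change — hondasumyifi
  rule 3 (pre-nasal raising): hondasumyifi → hundasumyifi
  rule 4 (unconditioned shift): hundasumyifi → huntasumyifi
  rule 5 (apocope): huntasumyifi → huntasumyif
  ⇒ Orpani huntasumyif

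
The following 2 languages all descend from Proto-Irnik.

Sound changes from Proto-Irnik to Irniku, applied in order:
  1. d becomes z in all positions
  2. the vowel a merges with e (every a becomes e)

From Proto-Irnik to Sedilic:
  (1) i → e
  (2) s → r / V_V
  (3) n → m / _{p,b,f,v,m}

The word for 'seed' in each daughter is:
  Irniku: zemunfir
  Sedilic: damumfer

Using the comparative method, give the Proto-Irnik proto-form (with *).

Position 2: Irniku has e, Sedilic has a. Sedilic preserves a here (none of its changes turn any other segment into a), so the proto-segment is *a.
Position 1: Irniku has z, Sedilic has d. Sedilic preserves d here (none of its changes turn any other segment into d), so the proto-segment is *d.
Position 5: Irniku has n, Sedilic has m. Irniku preserves n here (none of its changes turn any other segment into n), so the proto-segment is *n.
Verify the candidate proto-form against each daughter:
Irniku: *damunfir
  damunfir → zamunfir   [unconditioned shift]
  zamunfir → zemunfir   [vowel merger]
  giving Irniku zemunfir.
Sedilic: *damunfir
  damunfir → damunfer   [vowel merger]
  damunfer (rule 2 does not apply)
  damunfer → damumfer   [nasal place assimilation]
  giving Sedilic damumfer.
No other proto-form is consistent with every reflex, so the reconstruction is *damunfir.

*damunfir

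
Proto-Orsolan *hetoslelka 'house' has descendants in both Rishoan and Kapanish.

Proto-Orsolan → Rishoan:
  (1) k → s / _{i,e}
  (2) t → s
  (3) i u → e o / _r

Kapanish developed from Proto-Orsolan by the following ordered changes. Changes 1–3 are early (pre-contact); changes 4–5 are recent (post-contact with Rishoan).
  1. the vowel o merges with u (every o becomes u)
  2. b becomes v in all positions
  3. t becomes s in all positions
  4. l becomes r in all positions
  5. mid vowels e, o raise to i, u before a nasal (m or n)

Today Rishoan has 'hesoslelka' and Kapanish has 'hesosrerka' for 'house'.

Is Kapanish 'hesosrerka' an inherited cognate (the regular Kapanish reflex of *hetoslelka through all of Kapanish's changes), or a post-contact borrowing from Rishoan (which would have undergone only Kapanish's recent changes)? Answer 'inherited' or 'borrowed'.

If inherited, *hetoslelka would pass through all of Kapanish's changes:
Kapanish: *hetoslelka > hetuslelka > hesuslelka > hesusrerka  (by vowel merger, unconditioned shift, unconditioned shift)
If borrowed from Rishoan 'hesoslelka' after the early changes, it would undergo only the recent ones:
  rule 4 (unconditioned shift): hesoslelka → hesosrerka
  rule 5 (pre-nasal raising): no change (hesosrerka)
  ⇒ as a loan: hesosrerka
Kapanish 'hesosrerka' matches the loan outcome 'hesosrerka', not the inherited 'hesusrerka' — it skipped the early Kapanish changes, so it was borrowed from Rishoan.

borrowed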